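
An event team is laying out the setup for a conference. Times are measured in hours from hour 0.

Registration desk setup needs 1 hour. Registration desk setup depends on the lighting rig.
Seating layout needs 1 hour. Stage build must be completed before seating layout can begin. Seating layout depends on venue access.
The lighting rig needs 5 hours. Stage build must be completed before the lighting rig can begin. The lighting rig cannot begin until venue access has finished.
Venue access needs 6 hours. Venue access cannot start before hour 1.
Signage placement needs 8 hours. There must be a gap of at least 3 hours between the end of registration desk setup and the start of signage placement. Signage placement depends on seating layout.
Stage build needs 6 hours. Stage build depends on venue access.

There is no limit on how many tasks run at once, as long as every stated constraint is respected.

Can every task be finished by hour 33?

Yes

After its own release at hour 1, venue access can start at hour 1 and finishes at hour 7.
Stage build waits on venue access (finishes hour 7), so it starts at hour 7 and finishes at 7 + 6 = hour 13.
Seating layout needs all of stage build (finishes hour 13); venue access (finishes hour 7). That puts its earliest start at hour 13; it finishes at 13 + 1 = hour 14.
For the lighting rig: stage build (finishes hour 13); venue access (finishes hour 7). Taking the maximum gives a start of hour 13, and it finishes at 13 + 5 = hour 18.
Registration desk setup cannot begin until the lighting rig (finishes hour 18). It runs from hour 18 to 18 + 1 = hour 19.
Signage placement cannot start until registration desk setup (finishes hour 19, plus 3-hour gap → hour 22); seating layout (finishes hour 14). The controlling bound is hour 22, so signage placement finishes at 22 + 8 = hour 30.
Every task is finished by hour 30, which is no later than the deadline of 33, so the schedule is feasible.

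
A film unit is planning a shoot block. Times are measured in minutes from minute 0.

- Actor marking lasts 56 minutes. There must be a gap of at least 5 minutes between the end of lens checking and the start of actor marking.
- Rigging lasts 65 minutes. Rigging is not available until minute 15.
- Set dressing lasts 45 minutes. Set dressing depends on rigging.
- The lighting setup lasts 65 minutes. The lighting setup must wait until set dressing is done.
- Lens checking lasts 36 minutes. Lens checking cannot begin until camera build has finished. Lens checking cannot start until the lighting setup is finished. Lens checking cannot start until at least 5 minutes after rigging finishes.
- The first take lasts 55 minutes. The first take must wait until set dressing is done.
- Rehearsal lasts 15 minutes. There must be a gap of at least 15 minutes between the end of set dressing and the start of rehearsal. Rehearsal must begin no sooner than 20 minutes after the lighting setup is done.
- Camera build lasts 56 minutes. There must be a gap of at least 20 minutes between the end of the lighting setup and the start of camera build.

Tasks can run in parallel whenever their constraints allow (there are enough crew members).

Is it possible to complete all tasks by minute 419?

Yes

Rigging cannot begin until its own release at minute 15. It runs from minute 15 to 15 + 65 = minute 80.
Set dressing cannot begin until rigging (finishes minute 80). It runs from minute 80 to 80 + 45 = minute 125.
The first take cannot begin until set dressing (finishes minute 125). It runs from minute 125 to 125 + 55 = minute 180.
After set dressing (finishes minute 125), the lighting setup can start at minute 125 and finishes at minute 190.
Rehearsal cannot start until set dressing (finishes minute 125, plus 15-minute gap → minute 140); the lighting setup (finishes minute 190, plus 20-minute gap → minute 210). The controlling bound is minute 210, so rehearsal finishes at 210 + 15 = minute 225.
Camera build cannot begin until the lighting setup (finishes minute 190, plus 20-minute gap → minute 210). It runs from minute 210 to 210 + 56 = minute 266.
For lens checking: camera build (finishes minute 266); the lighting setup (finishes minute 190); rigging (finishes minute 80, plus 5-minute gap → minute 85). Taking the maximum gives a start of minute 266, and it finishes at 266 + 36 = minute 302.
Actor marking cannot begin until lens checking (finishes minute 302, plus 5-minute gap → minute 307). It runs from minute 307 to 307 + 56 = minute 363.
Every task is finished by minute 363, which is no later than the deadline of 419, so the schedule is feasible.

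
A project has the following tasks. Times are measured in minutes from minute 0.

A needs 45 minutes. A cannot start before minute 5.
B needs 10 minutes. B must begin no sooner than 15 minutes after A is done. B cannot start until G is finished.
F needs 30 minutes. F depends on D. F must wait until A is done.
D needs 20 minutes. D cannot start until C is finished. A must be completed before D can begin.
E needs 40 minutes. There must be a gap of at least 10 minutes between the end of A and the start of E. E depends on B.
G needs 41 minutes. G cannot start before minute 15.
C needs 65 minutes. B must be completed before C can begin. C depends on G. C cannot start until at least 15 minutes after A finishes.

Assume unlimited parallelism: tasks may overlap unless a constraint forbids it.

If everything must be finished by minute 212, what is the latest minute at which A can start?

F has no dependents, so it just needs to finish by minute 212. Starting by 212 − 30 = minute 182 achieves that.
D must finish before F (must start by minute 182). With a 20-minute duration, D must start by 182 − 20 = minute 162.
Since D (must start by minute 162) depends on it, C must finish by minute 162. Backing off its 65-minute duration gives a latest start of minute 97.
To finish by minute 212, E (duration 40) must start no later than minute 172.
For B: C (must start by minute 97); E (must start by minute 172). The most restrictive is minute 97; with a 10-minute duration, B must start by minute 87.
A has several dependents: B (must start by minute 87, minus 15-minute gap → minute 72); C (must start by minute 97, minus 15-minute gap → minute 82); D (must start by minute 162); E (must start by minute 172, minus 10-minute gap → minute 162); F (must start by minute 182). The earliest of those limits is minute 72, so A must start by 72 − 45 = minute 27.

27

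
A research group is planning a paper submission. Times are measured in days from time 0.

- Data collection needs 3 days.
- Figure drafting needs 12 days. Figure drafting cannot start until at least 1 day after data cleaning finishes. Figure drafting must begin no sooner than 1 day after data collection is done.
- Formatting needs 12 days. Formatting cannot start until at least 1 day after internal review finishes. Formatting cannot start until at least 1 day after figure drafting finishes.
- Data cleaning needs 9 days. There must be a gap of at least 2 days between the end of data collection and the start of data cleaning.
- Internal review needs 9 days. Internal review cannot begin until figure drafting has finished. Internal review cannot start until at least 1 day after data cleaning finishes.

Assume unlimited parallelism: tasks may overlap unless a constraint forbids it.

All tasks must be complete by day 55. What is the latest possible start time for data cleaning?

11

To finish by day 55, formatting (duration 12) must start no later than day 43.
Internal review feeds into formatting (must start by day 43, minus 1-day gap → day 42); so internal review must finish by day 42 and therefore start by day 33.
For figure drafting: internal review (must start by day 33); formatting (must start by day 43, minus 1-day gap → day 42). The most restrictive is day 33; with a 12-day duration, figure drafting must start by day 21.
Data cleaning feeds figure drafting (must start by day 21, minus 1-day gap → day 20); internal review (must start by day 33, minus 1-day gap → day 32). Taking the minimum, data cleaning must finish by day 20 and start by 20 − 9 = day 11.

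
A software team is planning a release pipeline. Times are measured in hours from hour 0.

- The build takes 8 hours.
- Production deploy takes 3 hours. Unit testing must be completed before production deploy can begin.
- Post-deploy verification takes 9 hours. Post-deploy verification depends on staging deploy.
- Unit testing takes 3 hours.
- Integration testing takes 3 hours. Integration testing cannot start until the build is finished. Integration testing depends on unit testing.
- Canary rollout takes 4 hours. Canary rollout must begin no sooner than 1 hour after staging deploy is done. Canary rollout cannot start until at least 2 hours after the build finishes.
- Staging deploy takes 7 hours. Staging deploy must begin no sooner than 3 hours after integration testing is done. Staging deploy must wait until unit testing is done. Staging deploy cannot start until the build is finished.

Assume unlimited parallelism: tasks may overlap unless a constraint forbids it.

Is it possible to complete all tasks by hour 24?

No

Unit testing has no prerequisites, so it starts at hour 0 and finishes at hour 3.
Production deploy cannot begin until unit testing (finishes hour 3). It runs from hour 3 to 3 + 3 = hour 6.
Nothing blocks the build, so it runs from hour 0 to hour 8.
Integration testing needs all of the build (finishes hour 8); unit testing (finishes hour 3). That puts its earliest start at hour 8; it finishes at 8 + 3 = hour 11.
Staging deploy needs all of integration testing (finishes hour 11, plus 3-hour gap → hour 14); unit testing (finishes hour 3); the build (finishes hour 8). That puts its earliest start at hour 14; it finishes at 14 + 7 = hour 21.
Post-deploy verification cannot begin until staging deploy (finishes hour 21). It runs from hour 21 to 21 + 9 = hour 30.
For canary rollout: staging deploy (finishes hour 21, plus 1-hour gap → hour 22); the build (finishes hour 8, plus 2-hour gap → hour 10). Taking the maximum gives a start of hour 22, and it finishes at 22 + 4 = hour 26.
The earliest everything can be done is hour 30, which is after the deadline of 24, so it is not possible.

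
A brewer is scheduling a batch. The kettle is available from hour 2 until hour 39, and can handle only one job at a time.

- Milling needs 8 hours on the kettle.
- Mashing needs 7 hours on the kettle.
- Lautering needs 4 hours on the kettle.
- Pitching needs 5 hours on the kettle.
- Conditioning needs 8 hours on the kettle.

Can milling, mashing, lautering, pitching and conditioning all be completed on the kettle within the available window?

Yes

The kettle window is 39 − 2 = 37 hours.
Running back to back, the jobs need 8 + 7 + 4 + 5 + 8 = 32 hours on the kettle.
Since 32 ≤ 37, they fit within the window.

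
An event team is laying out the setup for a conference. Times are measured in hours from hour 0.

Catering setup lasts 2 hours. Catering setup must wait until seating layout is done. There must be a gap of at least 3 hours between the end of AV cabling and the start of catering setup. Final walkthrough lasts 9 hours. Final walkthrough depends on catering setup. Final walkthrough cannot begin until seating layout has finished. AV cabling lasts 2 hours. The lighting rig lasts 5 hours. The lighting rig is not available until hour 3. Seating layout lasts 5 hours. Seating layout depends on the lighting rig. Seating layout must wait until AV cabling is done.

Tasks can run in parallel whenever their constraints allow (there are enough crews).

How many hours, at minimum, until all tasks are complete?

24

Nothing blocks AV cabling, so it runs from hour 0 to hour 2.
The lighting rig waits on its own release at hour 3, so it starts at hour 3 and finishes at 3 + 5 = hour 8.
Seating layout has to wait for the lighting rig (finishes hour 8); AV cabling (finishes hour 2). The latest of these is hour 8, so seating layout runs hour 8 to 8 + 5 = hour 13.
Catering setup needs all of seating layout (finishes hour 13); AV cabling (finishes hour 2, plus 3-hour gap → hour 5). That puts its earliest start at hour 13; it finishes at 13 + 2 = hour 15.
Final walkthrough needs all of catering setup (finishes hour 15); seating layout (finishes hour 13). That puts its earliest start at hour 15; it finishes at 15 + 9 = hour 24.
All tasks are finished once the last one completes. Finish times: The lighting rig at 8, AV cabling at 2, Seating layout at 13, Catering setup at 15, Final walkthrough at 24. The latest is hour 24.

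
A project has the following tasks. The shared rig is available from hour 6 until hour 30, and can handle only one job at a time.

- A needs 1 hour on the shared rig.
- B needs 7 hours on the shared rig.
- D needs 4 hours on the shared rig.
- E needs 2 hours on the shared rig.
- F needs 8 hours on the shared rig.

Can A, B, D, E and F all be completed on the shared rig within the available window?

Yes

The shared rig window is 30 − 6 = 24 hours.
Running back to back, the jobs need 1 + 7 + 4 + 2 + 8 = 22 hours on the shared rig.
Since 22 ≤ 24, they fit within the window.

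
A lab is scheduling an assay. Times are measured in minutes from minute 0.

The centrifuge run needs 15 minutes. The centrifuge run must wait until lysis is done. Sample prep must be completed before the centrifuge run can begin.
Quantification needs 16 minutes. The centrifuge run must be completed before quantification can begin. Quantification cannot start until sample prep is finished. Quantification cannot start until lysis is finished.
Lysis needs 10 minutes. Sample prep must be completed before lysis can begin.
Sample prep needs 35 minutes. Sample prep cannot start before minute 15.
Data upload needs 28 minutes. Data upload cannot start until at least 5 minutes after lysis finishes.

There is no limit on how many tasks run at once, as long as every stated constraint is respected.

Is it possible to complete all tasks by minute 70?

After its own release at minute 15, sample prep can start at minute 15 and finishes at minute 50.
After sample prep (finishes minute 50), lysis can start at minute 50 and finishes at minute 60.
Data upload waits on lysis (finishes minute 60, plus 5-minute gap → minute 65), so it starts at minute 65 and finishes at 65 + 28 = minute 93.
The centrifuge run has to wait for lysis (finishes minute 60); sample prep (finishes minute 50). The latest of these is minute 60, so the centrifuge run runs minute 60 to 60 + 15 = minute 75.
Quantification cannot start until the centrifuge run (finishes minute 75); sample prep (finishes minute 50); lysis (finishes minute 60). The controlling bound is minute 75, so quantification finishes at 75 + 16 = minute 91.
The earliest everything can be done is minute 93, which is after the deadline of 70, so it is not possible.

No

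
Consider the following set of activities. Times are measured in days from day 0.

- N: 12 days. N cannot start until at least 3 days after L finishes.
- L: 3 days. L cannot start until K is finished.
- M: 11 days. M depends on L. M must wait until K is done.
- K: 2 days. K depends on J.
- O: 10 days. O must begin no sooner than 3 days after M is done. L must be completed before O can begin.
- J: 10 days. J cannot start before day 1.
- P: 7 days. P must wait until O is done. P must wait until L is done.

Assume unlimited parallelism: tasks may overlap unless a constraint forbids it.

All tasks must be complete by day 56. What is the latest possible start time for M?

To finish by day 56, P (duration 7) must start no later than day 49.
Since P (must start by day 49) depends on it, O must finish by day 49. Backing off its 10-day duration gives a latest start of day 39.
M must finish before O (must start by day 39, minus 3-day gap → day 36). With an 11-day duration, M must start by 36 − 11 = day 25.

25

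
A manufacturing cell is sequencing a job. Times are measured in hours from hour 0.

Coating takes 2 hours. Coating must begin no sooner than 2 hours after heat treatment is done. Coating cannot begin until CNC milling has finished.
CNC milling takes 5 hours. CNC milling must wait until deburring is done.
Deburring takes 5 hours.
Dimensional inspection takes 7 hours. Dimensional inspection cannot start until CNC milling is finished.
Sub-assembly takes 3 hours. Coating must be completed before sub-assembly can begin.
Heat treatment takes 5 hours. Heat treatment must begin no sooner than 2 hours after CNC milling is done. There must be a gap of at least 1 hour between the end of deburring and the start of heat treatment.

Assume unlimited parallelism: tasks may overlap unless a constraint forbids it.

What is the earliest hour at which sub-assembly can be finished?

Deburring has no prerequisites, so it starts at hour 0 and finishes at hour 5.
After deburring (finishes hour 5), CNC milling can start at hour 5 and finishes at hour 10.
For heat treatment: CNC milling (finishes hour 10, plus 2-hour gap → hour 12); deburring (finishes hour 5, plus 1-hour gap → hour 6). Taking the maximum gives a start of hour 12, and it finishes at 12 + 5 = hour 17.
Coating cannot start until heat treatment (finishes hour 17, plus 2-hour gap → hour 19); CNC milling (finishes hour 10). The controlling bound is hour 19, so coating finishes at 19 + 2 = hour 21.
Sub-assembly cannot begin until coating (finishes hour 21). It runs from hour 21 to 21 + 3 = hour 24.

24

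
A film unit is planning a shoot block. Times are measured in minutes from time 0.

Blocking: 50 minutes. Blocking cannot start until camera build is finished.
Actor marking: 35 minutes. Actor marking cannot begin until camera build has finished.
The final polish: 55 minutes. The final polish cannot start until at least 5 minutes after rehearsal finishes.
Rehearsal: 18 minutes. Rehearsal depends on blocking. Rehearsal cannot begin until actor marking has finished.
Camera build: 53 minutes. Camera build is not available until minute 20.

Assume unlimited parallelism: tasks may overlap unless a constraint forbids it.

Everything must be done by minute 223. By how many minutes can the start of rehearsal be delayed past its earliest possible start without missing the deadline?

Camera build waits on its own release at minute 20, so it starts at minute 20 and finishes at 20 + 53 = minute 73.
Actor marking waits on camera build (finishes minute 73), so it starts at minute 73 and finishes at 73 + 35 = minute 108.
Blocking cannot begin until camera build (finishes minute 73). It runs from minute 73 to 73 + 50 = minute 123.
Rehearsal has to wait for blocking (finishes minute 123); actor marking (finishes minute 108). The latest of these is minute 123, so rehearsal runs minute 123 to 123 + 18 = minute 141.

Working backward from the deadline:
The final polish must finish by minute 223; it takes 55 minutes, so it must start by 223 − 55 = minute 168.
Rehearsal feeds into the final polish (must start by minute 168, minus 5-minute gap → minute 163); so rehearsal must finish by minute 163 and therefore start by minute 145.
So rehearsal can start as early as minute 123 and as late as minute 145, giving 145 − 123 = 22 minutes of slack.

22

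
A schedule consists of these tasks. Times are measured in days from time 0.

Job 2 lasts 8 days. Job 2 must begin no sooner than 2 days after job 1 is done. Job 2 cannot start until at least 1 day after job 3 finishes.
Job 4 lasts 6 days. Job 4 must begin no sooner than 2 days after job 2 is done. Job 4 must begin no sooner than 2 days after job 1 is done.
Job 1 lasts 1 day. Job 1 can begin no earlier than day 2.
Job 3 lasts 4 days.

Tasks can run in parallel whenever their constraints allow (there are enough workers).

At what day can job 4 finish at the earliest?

21

Job 3 can start immediately at day 0; it finishes at day 4.
Job 1 waits on its own release at day 2, so it starts at day 2 and finishes at 2 + 1 = day 3.
Job 2 cannot start until job 1 (finishes day 3, plus 2-day gap → day 5); job 3 (finishes day 4, plus 1-day gap → day 5). The controlling bound is day 5, so job 2 finishes at 5 + 8 = day 13.
Job 4 cannot start until job 2 (finishes day 13, plus 2-day gap → day 15); job 1 (finishes day 3, plus 2-day gap → day 5). The controlling bound is day 15, so job 4 finishes at 15 + 6 = day 21.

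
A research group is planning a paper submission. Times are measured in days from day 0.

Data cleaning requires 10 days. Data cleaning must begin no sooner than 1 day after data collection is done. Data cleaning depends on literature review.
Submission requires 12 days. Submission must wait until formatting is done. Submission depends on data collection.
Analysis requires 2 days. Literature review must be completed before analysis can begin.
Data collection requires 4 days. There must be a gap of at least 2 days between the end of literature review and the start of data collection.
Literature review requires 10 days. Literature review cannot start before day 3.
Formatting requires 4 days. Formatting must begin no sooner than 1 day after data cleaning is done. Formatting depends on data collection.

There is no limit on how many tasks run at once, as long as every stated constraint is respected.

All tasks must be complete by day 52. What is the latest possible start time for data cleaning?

25

To finish by day 52, submission (duration 12) must start no later than day 40.
Formatting has to be done before submission (must start by day 40). That means finishing by day 40, i.e. starting by 40 − 4 = day 36.
Since formatting (must start by day 36, minus 1-day gap → day 35) depends on it, data cleaning must finish by day 35. Backing off its 10-day duration gives a latest start of day 25.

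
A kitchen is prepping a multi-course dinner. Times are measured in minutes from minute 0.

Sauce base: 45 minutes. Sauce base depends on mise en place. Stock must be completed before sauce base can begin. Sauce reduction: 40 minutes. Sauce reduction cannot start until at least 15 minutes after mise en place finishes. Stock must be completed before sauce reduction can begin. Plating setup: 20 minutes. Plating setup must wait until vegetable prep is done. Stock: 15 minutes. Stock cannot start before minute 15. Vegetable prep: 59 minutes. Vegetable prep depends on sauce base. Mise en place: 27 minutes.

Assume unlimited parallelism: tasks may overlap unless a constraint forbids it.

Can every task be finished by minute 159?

After its own release at minute 15, stock can start at minute 15 and finishes at minute 30.
Nothing blocks mise en place, so it runs from minute 0 to minute 27.
Sauce reduction cannot start until mise en place (finishes minute 27, plus 15-minute gap → minute 42); stock (finishes minute 30). The controlling bound is minute 42, so sauce reduction finishes at 42 + 40 = minute 82.
For sauce base: mise en place (finishes minute 27); stock (finishes minute 30). Taking the maximum gives a start of minute 30, and it finishes at 30 + 45 = minute 75.
Vegetable prep waits on sauce base (finishes minute 75), so it starts at minute 75 and finishes at 75 + 59 = minute 134.
After vegetable prep (finishes minute 134), plating setup can start at minute 134 and finishes at minute 154.
Every task is finished by minute 154, which is no later than the deadline of 159, so the schedule is feasible.

Yes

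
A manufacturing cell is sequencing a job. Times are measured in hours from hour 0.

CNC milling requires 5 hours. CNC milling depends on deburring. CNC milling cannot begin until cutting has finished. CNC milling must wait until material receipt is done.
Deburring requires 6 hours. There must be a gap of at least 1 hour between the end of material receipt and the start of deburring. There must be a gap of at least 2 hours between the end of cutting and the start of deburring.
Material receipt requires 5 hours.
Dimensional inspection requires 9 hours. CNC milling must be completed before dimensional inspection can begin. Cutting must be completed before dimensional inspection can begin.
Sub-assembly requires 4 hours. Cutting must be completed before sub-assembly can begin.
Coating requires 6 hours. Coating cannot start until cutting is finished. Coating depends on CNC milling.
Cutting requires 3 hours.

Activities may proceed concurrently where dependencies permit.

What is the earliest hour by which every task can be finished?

26

Nothing blocks cutting, so it runs from hour 0 to hour 3.
Sub-assembly cannot begin until cutting (finishes hour 3). It runs from hour 3 to 3 + 4 = hour 7.
Material receipt has no prerequisites, so it starts at hour 0 and finishes at hour 5.
Deburring needs all of material receipt (finishes hour 5, plus 1-hour gap → hour 6); cutting (finishes hour 3, plus 2-hour gap → hour 5). That puts its earliest start at hour 6; it finishes at 6 + 6 = hour 12.
For CNC milling: deburring (finishes hour 12); cutting (finishes hour 3); material receipt (finishes hour 5). Taking the maximum gives a start of hour 12, and it finishes at 12 + 5 = hour 17.
Coating cannot start until cutting (finishes hour 3); CNC milling (finishes hour 17). The controlling bound is hour 17, so coating finishes at 17 + 6 = hour 23.
Dimensional inspection has to wait for CNC milling (finishes hour 17); cutting (finishes hour 3). The latest of these is hour 17, so dimensional inspection runs hour 17 to 17 + 9 = hour 26.
All tasks are finished once the last one completes. Finish times: Material receipt at 5, Cutting at 3, Deburring at 12, CNC milling at 17, Dimensional inspection at 26, Coating at 23, Sub-assembly at 7. The latest is hour 26.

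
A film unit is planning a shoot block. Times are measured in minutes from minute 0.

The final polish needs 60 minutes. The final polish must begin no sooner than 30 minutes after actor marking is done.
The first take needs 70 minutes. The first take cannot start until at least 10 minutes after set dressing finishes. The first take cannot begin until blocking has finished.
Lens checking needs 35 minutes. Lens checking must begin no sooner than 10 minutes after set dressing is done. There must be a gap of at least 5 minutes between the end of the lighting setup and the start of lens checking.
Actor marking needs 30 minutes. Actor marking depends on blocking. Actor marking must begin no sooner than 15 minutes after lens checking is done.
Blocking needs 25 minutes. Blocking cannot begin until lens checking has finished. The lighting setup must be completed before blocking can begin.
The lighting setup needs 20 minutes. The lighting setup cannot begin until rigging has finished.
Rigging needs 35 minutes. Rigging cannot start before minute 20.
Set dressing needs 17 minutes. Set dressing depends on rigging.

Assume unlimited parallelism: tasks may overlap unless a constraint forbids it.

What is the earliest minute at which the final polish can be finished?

Rigging cannot begin until its own release at minute 20. It runs from minute 20 to 20 + 35 = minute 55.
The lighting setup waits on rigging (finishes minute 55), so it starts at minute 55 and finishes at 55 + 20 = minute 75.
Set dressing waits on rigging (finishes minute 55), so it starts at minute 55 and finishes at 55 + 17 = minute 72.
Lens checking cannot start until set dressing (finishes minute 72, plus 10-minute gap → minute 82); the lighting setup (finishes minute 75, plus 5-minute gap → minute 80). The controlling bound is minute 82, so lens checking finishes at 82 + 35 = minute 117.
Blocking cannot start until lens checking (finishes minute 117); the lighting setup (finishes minute 75). The controlling bound is minute 117, so blocking finishes at 117 + 25 = minute 142.
Actor marking cannot start until blocking (finishes minute 142); lens checking (finishes minute 117, plus 15-minute gap → minute 132). The controlling bound is minute 142, so actor marking finishes at 142 + 30 = minute 172.
The final polish cannot begin until actor marking (finishes minute 172, plus 30-minute gap → minute 202). It runs from minute 202 to 202 + 60 = minute 262.

262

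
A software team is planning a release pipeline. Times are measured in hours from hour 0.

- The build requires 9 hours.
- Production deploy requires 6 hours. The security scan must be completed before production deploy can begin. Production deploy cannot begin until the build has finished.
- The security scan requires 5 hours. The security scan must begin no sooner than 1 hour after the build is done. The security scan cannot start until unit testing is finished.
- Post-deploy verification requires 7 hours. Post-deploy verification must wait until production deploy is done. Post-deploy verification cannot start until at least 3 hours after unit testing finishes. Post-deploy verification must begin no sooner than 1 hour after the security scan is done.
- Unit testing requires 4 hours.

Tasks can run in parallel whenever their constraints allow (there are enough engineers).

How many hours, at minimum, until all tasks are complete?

Unit testing can start immediately at hour 0; it finishes at hour 4.
Nothing blocks the build, so it runs from hour 0 to hour 9.
The security scan has to wait for the build (finishes hour 9, plus 1-hour gap → hour 10); unit testing (finishes hour 4). The latest of these is hour 10, so the security scan runs hour 10 to 10 + 5 = hour 15.
Production deploy cannot start until the security scan (finishes hour 15); the build (finishes hour 9). The controlling bound is hour 15, so production deploy finishes at 15 + 6 = hour 21.
For post-deploy verification: production deploy (finishes hour 21); unit testing (finishes hour 4, plus 3-hour gap → hour 7); the security scan (finishes hour 15, plus 1-hour gap → hour 16). Taking the maximum gives a start of hour 21, and it finishes at 21 + 7 = hour 28.
All tasks are finished once the last one completes. Finish times: The build at 9, Unit testing at 4, The security scan at 15, Production deploy at 21, Post-deploy verification at 28. The latest is hour 28.

28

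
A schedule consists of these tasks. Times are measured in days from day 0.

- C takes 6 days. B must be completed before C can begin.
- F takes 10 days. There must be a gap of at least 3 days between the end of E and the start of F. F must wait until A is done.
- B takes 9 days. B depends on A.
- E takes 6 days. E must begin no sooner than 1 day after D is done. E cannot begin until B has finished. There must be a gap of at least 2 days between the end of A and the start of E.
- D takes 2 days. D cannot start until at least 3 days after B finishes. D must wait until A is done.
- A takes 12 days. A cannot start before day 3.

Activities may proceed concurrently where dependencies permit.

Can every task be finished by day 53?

A cannot begin until its own release at day 3. It runs from day 3 to 3 + 12 = day 15.
B cannot begin until A (finishes day 15). It runs from day 15 to 15 + 9 = day 24.
D cannot start until B (finishes day 24, plus 3-day gap → day 27); A (finishes day 15). The controlling bound is day 27, so D finishes at 27 + 2 = day 29.
For E: D (finishes day 29, plus 1-day gap → day 30); B (finishes day 24); A (finishes day 15, plus 2-day gap → day 17). Taking the maximum gives a start of day 30, and it finishes at 30 + 6 = day 36.
F cannot start until E (finishes day 36, plus 3-day gap → day 39); A (finishes day 15). The controlling bound is day 39, so F finishes at 39 + 10 = day 49.
After B (finishes day 24), C can start at day 24 and finishes at day 30.
Every task is finished by day 49, which is no later than the deadline of 53, so the schedule is feasible.

Yes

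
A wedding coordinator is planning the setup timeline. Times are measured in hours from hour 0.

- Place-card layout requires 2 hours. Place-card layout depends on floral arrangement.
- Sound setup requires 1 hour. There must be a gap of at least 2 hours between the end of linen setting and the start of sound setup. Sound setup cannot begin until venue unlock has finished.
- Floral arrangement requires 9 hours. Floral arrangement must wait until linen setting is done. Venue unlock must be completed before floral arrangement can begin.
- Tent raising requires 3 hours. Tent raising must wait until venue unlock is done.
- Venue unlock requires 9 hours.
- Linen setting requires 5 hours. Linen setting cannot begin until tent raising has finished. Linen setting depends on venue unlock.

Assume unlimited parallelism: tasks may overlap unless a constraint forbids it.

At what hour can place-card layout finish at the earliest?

Nothing blocks venue unlock, so it runs from hour 0 to hour 9.
After venue unlock (finishes hour 9), tent raising can start at hour 9 and finishes at hour 12.
Linen setting needs all of tent raising (finishes hour 12); venue unlock (finishes hour 9). That puts its earliest start at hour 12; it finishes at 12 + 5 = hour 17.
Floral arrangement has to wait for linen setting (finishes hour 17); venue unlock (finishes hour 9). The latest of these is hour 17, so floral arrangement runs hour 17 to 17 + 9 = hour 26.
Place-card layout waits on floral arrangement (finishes hour 26), so it starts at hour 26 and finishes at 26 + 2 = hour 28.

28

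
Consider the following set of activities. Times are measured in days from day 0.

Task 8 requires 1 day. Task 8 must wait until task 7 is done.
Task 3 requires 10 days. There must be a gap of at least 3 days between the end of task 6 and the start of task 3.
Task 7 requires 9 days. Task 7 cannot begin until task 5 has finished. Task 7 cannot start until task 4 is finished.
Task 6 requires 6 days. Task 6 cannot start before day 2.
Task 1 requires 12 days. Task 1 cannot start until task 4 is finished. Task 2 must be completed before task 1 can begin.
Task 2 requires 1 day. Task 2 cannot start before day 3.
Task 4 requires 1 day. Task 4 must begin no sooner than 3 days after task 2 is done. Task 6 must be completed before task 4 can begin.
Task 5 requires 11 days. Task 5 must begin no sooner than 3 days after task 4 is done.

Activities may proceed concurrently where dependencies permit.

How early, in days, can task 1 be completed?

21

After its own release at day 2, task 6 can start at day 2 and finishes at day 8.
Task 2 waits on its own release at day 3, so it starts at day 3 and finishes at 3 + 1 = day 4.
Task 4 has to wait for task 2 (finishes day 4, plus 3-day gap → day 7); task 6 (finishes day 8). The latest of these is day 8, so task 4 runs day 8 to 8 + 1 = day 9.
For task 1: task 4 (finishes day 9); task 2 (finishes day 4). Taking the maximum gives a start of day 9, and it finishes at 9 + 12 = day 21.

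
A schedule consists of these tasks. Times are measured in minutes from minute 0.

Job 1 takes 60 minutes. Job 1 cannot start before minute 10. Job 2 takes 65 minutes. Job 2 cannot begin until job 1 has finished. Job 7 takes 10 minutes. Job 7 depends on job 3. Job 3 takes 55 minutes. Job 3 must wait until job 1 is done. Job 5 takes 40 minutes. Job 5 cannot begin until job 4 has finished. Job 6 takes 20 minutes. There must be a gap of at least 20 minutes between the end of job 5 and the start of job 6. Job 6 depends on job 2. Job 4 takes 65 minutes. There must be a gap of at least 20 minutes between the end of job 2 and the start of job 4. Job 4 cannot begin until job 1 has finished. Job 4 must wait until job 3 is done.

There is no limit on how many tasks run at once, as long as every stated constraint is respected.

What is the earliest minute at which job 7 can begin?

Job 1 cannot begin until its own release at minute 10. It runs from minute 10 to 10 + 60 = minute 70.
Job 3 waits on job 1 (finishes minute 70), so it starts at minute 70 and finishes at 70 + 55 = minute 125.
Job 7 waits on job 3 (finishes minute 125), so the earliest it can start is minute 125.

125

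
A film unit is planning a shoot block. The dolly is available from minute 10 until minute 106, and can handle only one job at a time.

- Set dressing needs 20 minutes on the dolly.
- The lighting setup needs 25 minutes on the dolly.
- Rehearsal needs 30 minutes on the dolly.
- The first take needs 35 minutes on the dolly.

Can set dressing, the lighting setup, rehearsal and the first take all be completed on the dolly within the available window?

No

The dolly window is 106 − 10 = 96 minutes.
Running back to back, the jobs need 20 + 25 + 30 + 35 = 110 minutes on the dolly.
Since 110 > 96, they cannot all fit.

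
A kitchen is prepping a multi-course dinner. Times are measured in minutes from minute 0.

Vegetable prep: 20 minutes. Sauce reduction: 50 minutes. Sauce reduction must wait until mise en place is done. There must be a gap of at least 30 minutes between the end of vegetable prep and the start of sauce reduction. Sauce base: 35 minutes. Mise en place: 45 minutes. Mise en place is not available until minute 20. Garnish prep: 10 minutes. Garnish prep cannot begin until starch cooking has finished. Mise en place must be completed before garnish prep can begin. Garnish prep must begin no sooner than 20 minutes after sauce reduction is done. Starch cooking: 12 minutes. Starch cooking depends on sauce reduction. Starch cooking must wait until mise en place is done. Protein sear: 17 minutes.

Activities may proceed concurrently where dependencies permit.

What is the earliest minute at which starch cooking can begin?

115

Nothing blocks vegetable prep, so it runs from minute 0 to minute 20.
After its own release at minute 20, mise en place can start at minute 20 and finishes at minute 65.
For sauce reduction: mise en place (finishes minute 65); vegetable prep (finishes minute 20, plus 30-minute gap → minute 50). Taking the maximum gives a start of minute 65, and it finishes at 65 + 50 = minute 115.
Starch cooking waits on sauce reduction (finishes minute 115); mise en place (finishes minute 65). The latest of these is minute 115, which is the earliest starch cooking can start.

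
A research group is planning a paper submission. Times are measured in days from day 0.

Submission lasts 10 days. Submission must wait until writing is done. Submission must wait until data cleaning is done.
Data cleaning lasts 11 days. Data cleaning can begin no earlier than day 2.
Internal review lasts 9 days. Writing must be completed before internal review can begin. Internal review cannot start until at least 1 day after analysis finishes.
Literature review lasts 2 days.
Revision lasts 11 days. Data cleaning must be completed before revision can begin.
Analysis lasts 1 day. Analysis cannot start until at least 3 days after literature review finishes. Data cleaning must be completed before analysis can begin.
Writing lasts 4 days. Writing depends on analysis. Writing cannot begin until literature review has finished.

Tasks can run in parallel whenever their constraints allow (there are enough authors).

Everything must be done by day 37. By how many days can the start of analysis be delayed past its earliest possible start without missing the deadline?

Data cleaning cannot begin until its own release at day 2. It runs from day 2 to 2 + 11 = day 13.
Nothing blocks literature review, so it runs from day 0 to day 2.
Analysis cannot start until literature review (finishes day 2, plus 3-day gap → day 5); data cleaning (finishes day 13). The controlling bound is day 13, so analysis finishes at 13 + 1 = day 14.

Working backward from the deadline:
Internal review must finish by day 37; it takes 9 days, so it must start by 37 − 9 = day 28.
Nothing follows submission; the deadline of day 37 is its only limit. It must start by 37 − 10 = day 27.
Writing has several dependents: internal review (must start by day 28); submission (must start by day 27). The earliest of those limits is day 27, so writing must start by 27 − 4 = day 23.
For analysis: writing (must start by day 23); internal review (must start by day 28, minus 1-day gap → day 27). The most restrictive is day 23; with a 1-day duration, analysis must start by day 22.
So analysis can start as early as day 13 and as late as day 22, giving 22 − 13 = 9 days of slack.

9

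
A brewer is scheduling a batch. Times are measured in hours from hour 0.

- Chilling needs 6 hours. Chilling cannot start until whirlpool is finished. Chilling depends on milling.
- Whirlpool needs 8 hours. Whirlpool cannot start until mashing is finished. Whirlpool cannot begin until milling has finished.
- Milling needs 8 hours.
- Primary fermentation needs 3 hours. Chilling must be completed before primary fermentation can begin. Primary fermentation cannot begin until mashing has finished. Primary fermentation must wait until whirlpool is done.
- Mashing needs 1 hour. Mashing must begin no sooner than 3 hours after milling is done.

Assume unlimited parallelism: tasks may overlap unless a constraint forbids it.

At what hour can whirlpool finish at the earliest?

20

Milling has no prerequisites, so it starts at hour 0 and finishes at hour 8.
Mashing waits on milling (finishes hour 8, plus 3-hour gap → hour 11), so it starts at hour 11 and finishes at 11 + 1 = hour 12.
Whirlpool cannot start until mashing (finishes hour 12); milling (finishes hour 8). The controlling bound is hour 12, so whirlpool finishes at 12 + 8 = hour 20.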